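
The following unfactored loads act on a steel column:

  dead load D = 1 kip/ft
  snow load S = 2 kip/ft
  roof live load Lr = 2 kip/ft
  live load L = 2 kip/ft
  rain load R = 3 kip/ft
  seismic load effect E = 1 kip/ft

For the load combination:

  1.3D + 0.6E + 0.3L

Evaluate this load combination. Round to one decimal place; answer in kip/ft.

2.5 kip/ft

1.3(1) + 0.6(1) + 0.3(2) = 1.3 + 0.6 + 0.6 = 2.5
w_u = 2.5 kip/ft.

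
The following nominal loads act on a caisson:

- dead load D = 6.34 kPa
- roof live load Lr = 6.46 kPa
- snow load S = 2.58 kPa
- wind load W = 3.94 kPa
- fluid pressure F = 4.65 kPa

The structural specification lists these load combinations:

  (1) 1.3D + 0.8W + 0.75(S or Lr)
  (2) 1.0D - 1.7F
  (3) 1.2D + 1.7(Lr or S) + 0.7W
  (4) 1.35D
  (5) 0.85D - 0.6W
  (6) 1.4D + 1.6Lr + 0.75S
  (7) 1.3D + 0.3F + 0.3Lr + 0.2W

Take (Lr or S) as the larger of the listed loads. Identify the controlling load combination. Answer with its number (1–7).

(S or Lr) → Lr = 6.46 kPa; (Lr or S) → Lr = 6.46 kPa.
(1) 1.3(6.34) + 0.8(3.94) + 0.75(6.46) = 16.24
(2) 1.0(6.34) - 1.7(4.65) = -1.57
(3) 1.2(6.34) + 1.7(6.46) + 0.7(3.94) = 21.35
(4) 1.35(6.34) = 8.56
(5) 0.85(6.34) - 0.6(3.94) = 3.03
(6) 1.4(6.34) + 1.6(6.46) + 0.75(2.58) = 21.15
(7) 1.3(6.34) + 0.3(4.65) + 0.3(6.46) + 0.2(3.94) = 12.36
The largest value is 21.35 kPa from combination 3.

Combination 3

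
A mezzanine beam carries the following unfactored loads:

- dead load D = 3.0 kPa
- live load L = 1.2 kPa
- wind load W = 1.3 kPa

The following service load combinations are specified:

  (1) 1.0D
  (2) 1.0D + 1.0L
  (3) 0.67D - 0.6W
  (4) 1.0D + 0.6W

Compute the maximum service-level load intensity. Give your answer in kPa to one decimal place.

(1) 1.0(3.0) = 3.0
(2) 1.0(3.0) + 1.0(1.2) = 4.2
(3) 0.67(3.0) - 0.6(1.3) = 1.2
(4) 1.0(3.0) + 0.6(1.3) = 3.8
Combination 2 governs: q = 4.2 kPa.

4.2 kPa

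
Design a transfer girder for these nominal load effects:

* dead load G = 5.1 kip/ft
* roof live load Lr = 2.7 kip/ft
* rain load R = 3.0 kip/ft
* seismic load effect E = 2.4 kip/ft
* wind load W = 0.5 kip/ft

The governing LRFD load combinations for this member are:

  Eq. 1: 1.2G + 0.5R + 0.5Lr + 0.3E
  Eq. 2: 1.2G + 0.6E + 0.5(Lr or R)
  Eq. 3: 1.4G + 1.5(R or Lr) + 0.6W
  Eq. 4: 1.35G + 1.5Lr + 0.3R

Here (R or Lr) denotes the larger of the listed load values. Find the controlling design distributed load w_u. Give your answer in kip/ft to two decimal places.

(Lr or R) → R = 3.0 kip/ft; (R or Lr) → R = 3.0 kip/ft.
Eq. 1: 1.2(5.1) + 0.5(3.0) + 0.5(2.7) + 0.3(2.4) = 9.69
Eq. 2: 1.2(5.1) + 0.6(2.4) + 0.5(3.0) = 9.06
Eq. 3: 1.4(5.1) + 1.5(3.0) + 0.6(0.5) = 11.94
Eq. 4: 1.35(5.1) + 1.5(2.7) + 0.3(3.0) = 11.84
Maximum is from combination 3.

11.94 kip/ft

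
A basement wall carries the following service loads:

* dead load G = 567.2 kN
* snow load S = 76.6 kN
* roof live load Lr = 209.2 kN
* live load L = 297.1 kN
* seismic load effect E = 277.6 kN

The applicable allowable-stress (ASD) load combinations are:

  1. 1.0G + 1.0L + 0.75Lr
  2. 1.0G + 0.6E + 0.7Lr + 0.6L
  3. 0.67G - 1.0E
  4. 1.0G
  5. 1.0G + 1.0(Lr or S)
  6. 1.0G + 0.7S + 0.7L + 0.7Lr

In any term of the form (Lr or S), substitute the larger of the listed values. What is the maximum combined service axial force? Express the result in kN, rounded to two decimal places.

(Lr or S) → Lr = 209.2 kN.
1. 1.0(567.2) + 1.0(297.1) + 0.75(209.2) = 1021.20
2. 1.0(567.2) + 0.6(277.6) + 0.7(209.2) + 0.6(297.1) = 1058.46
3. 0.67(567.2) - 1.0(277.6) = 102.42
4. 1.0(567.2) = 567.20
5. 1.0(567.2) + 1.0(209.2) = 776.40
6. 1.0(567.2) + 0.7(76.6) + 0.7(297.1) + 0.7(209.2) = 975.23
The controlling combination is 2, giving 1058.46 kN.

1058.46 kN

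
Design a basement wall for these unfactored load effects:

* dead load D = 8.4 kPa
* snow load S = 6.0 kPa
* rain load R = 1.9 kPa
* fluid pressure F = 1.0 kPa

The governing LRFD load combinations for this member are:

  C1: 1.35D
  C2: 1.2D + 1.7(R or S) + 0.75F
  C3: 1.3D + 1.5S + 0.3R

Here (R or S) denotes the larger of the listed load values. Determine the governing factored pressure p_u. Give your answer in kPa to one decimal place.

21.0 kPa

(R or S) → S = 6.0 kPa.
C1: 1.35(8.4) = 11.3
C2: 1.2(8.4) + 1.7(6.0) + 0.75(1.0) = 21.0
C3: 1.3(8.4) + 1.5(6.0) + 0.3(1.9) = 20.5
Combination 2 governs: p_u = 21.0 kPa.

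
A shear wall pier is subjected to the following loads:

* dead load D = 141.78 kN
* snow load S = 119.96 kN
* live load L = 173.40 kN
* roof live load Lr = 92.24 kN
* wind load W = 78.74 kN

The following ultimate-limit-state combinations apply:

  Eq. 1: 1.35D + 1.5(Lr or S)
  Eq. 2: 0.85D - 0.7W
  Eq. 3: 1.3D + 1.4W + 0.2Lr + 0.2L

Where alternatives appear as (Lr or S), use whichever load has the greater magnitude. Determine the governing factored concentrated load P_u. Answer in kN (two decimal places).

(Lr or S) → S = 119.96 kN.
Eq. 1: 1.35(141.78) + 1.5(119.96) = 191.40 + 179.94 = 371.34
Eq. 2: 0.85(141.78) - 0.7(78.74) = 65.40
Eq. 3: 1.3(141.78) + 1.4(78.74) + 0.2(92.24) + 0.2(173.40) = 184.31 + 110.24 + 18.45 + 34.68 = 347.68
The controlling combination is 1, giving 371.34 kN.

371.34 kN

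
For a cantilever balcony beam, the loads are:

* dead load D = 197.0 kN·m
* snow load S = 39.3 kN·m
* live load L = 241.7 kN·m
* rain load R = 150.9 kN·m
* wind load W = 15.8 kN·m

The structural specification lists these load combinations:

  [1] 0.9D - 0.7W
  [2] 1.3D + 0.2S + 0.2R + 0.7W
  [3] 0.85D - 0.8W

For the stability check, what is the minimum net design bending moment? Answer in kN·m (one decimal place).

[1] 0.9(197.0) - 0.7(15.8) = 177.3 - 11.1 = 166.2
[2] 1.3(197.0) + 0.2(39.3) + 0.2(150.9) + 0.7(15.8) = 305.2
[3] 0.85(197.0) - 0.8(15.8) = 154.8
Combination 3 gives the minimum: 154.8 kN·m.

154.8 kN·m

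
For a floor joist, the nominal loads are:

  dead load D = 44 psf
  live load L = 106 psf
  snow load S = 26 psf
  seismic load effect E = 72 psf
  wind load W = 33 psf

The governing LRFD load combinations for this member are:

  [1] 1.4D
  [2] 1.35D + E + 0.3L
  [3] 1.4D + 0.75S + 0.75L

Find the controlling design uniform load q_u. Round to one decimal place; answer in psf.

163.2 psf

[1] 1.4(44) = 61.6
[2] 1.35(44) + 1.0(72) + 0.3(106) = 163.2
[3] 1.4(44) + 0.75(26) + 0.75(106) = 160.6
Maximum is from combination 2.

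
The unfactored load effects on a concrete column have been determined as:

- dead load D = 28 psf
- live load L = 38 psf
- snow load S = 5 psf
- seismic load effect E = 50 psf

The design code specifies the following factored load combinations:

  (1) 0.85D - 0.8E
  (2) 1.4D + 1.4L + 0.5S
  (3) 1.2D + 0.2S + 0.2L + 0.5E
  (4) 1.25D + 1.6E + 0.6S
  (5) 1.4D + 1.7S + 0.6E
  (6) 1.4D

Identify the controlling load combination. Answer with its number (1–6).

Combination 4

(1) 0.85(28) - 0.8(50) = -16.20
(2) 1.4(28) + 1.4(38) + 0.5(5) = 94.90
(3) 1.2(28) + 0.2(5) + 0.2(38) + 0.5(50) = 67.20
(4) 1.25(28) + 1.6(50) + 0.6(5) = 118.00
(5) 1.4(28) + 1.7(5) + 0.6(50) = 77.70
(6) 1.4(28) = 39.20
The largest value is 118.00 psf from combination 4.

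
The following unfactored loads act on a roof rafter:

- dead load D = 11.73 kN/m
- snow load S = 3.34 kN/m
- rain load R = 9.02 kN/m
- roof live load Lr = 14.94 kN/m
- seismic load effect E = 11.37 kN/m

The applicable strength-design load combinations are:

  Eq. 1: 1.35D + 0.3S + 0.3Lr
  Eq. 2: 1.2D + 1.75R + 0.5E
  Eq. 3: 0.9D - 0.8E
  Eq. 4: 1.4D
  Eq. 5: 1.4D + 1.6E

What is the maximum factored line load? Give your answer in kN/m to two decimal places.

Eq. 1: 1.35(11.73) + 0.3(3.34) + 0.3(14.94) = 21.32
Eq. 2: 1.2(11.73) + 1.75(9.02) + 0.5(11.37) = 35.55
Eq. 3: 0.9(11.73) - 0.8(11.37) = 1.46
Eq. 4: 1.4(11.73) = 16.42
Eq. 5: 1.4(11.73) + 1.6(11.37) = 34.61
The controlling combination is 2, giving 35.55 kN/m.

35.55 kN/m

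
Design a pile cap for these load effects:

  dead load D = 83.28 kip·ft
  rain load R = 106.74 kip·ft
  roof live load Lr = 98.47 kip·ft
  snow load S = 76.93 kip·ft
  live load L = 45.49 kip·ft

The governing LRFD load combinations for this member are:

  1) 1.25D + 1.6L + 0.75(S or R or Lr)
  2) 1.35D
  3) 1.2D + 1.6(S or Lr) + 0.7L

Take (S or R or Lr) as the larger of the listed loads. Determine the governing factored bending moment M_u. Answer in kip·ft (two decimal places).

(S or R or Lr) → R = 106.74 kip·ft; (S or Lr) → Lr = 98.47 kip·ft.
1) 1.25(83.28) + 1.6(45.49) + 0.75(106.74) = 256.94
2) 1.35(83.28) = 112.43
3) 1.2(83.28) + 1.6(98.47) + 0.7(45.49) = 289.33
Maximum is from combination 3.

289.33 kip·ft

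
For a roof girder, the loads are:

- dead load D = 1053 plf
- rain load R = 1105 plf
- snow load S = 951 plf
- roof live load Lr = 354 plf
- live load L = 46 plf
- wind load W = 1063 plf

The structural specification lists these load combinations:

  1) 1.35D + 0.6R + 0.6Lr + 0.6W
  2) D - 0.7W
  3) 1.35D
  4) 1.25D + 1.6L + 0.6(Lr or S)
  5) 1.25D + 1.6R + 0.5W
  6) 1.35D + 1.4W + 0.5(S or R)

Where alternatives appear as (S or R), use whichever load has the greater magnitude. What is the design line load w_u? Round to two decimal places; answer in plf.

(Lr or S) → S = 951 plf; (S or R) → R = 1105 plf.
1) 1.35(1053) + 0.6(1105) + 0.6(354) + 0.6(1063) = 1421.55 + 663.00 + 212.40 + 637.80 = 2934.75
2) 1.0(1053) - 0.7(1063) = 1053.00 - 744.10 = 308.90
3) 1.35(1053) = 1421.55
4) 1.25(1053) + 1.6(46) + 0.6(951) = 1316.25 + 73.60 + 570.60 = 1960.45
5) 1.25(1053) + 1.6(1105) + 0.5(1063) = 1316.25 + 1768.00 + 531.50 = 3615.75
6) 1.35(1053) + 1.4(1063) + 0.5(1105) = 1421.55 + 1488.20 + 552.50 = 3462.25
Maximum is from combination 5.

3615.75 plf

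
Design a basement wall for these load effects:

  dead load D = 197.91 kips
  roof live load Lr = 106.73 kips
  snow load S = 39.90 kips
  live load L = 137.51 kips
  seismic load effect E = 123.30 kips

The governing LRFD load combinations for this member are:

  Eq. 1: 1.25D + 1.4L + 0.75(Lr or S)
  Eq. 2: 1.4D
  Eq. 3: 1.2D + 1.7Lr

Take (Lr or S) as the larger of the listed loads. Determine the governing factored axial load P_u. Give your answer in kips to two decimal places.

519.95 kips

(Lr or S) → Lr = 106.73 kips.
Eq. 1: 1.25(197.91) + 1.4(137.51) + 0.75(106.73) = 247.39 + 192.51 + 80.05 = 519.95
Eq. 2: 1.4(197.91) = 277.07
Eq. 3: 1.2(197.91) + 1.7(106.73) = 237.49 + 181.44 = 418.93
The controlling combination is 1, giving 519.95 kips.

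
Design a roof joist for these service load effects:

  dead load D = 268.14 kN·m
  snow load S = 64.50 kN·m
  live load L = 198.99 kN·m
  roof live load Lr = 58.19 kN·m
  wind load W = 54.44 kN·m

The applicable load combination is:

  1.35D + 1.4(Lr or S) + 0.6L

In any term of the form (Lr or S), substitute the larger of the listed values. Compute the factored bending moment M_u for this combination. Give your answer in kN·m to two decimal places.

571.68 kN·m

(Lr or S) → S = 64.50 kN·m.
1.35(268.14) + 1.4(64.50) + 0.6(198.99) = 361.99 + 90.30 + 119.39 = 571.68
M_u = 571.68 kN·m.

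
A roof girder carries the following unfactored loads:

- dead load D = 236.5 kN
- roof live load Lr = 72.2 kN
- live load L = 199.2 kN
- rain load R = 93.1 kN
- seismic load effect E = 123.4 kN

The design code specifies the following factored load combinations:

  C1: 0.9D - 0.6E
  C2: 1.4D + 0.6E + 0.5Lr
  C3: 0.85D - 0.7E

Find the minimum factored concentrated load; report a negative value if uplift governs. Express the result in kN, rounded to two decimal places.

C1: 0.9(236.5) - 0.6(123.4) = 138.81
C2: 1.4(236.5) + 0.6(123.4) + 0.5(72.2) = 441.24
C3: 0.85(236.5) - 0.7(123.4) = 114.65
Combination 3 gives the minimum: 114.65 kN.

114.65 kN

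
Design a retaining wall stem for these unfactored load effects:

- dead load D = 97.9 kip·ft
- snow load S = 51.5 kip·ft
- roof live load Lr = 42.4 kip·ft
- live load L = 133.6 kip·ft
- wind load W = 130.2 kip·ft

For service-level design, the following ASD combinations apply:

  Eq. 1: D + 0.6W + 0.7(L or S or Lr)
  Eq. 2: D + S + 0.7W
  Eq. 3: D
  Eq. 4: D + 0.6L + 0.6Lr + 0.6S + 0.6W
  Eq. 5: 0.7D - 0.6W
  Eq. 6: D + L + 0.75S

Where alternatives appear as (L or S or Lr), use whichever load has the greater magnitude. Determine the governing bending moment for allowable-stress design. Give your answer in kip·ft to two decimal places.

312.52 kip·ft

(L or S or Lr) → L = 133.6 kip·ft.
Eq. 1: 1.0(97.9) + 0.6(130.2) + 0.7(133.6) = 97.90 + 78.12 + 93.52 = 269.54
Eq. 2: 1.0(97.9) + 1.0(51.5) + 0.7(130.2) = 97.90 + 51.50 + 91.14 = 240.54
Eq. 3: 1.0(97.9) = 97.90
Eq. 4: 1.0(97.9) + 0.6(133.6) + 0.6(42.4) + 0.6(51.5) + 0.6(130.2) = 97.90 + 80.16 + 25.44 + 30.90 + 78.12 = 312.52
Eq. 5: 0.7(97.9) - 0.6(130.2) = 68.53 - 78.12 = -9.59
Eq. 6: 1.0(97.9) + 1.0(133.6) + 0.75(51.5) = 97.90 + 133.60 + 38.63 = 270.13
The controlling combination is 4, giving 312.52 kip·ft.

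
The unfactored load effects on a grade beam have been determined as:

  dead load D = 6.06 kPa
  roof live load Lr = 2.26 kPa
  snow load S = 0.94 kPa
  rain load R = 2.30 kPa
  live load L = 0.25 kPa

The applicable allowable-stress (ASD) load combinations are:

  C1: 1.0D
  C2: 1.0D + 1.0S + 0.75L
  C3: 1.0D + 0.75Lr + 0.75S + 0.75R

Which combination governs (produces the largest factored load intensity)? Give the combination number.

C1: 1.0(6.06) = 6.06
C2: 1.0(6.06) + 1.0(0.94) + 0.75(0.25) = 6.06 + 0.94 + 0.19 = 7.19
C3: 1.0(6.06) + 0.75(2.26) + 0.75(0.94) + 0.75(2.30) = 10.19
The largest value is 10.19 kPa from combination 3.

Combination 3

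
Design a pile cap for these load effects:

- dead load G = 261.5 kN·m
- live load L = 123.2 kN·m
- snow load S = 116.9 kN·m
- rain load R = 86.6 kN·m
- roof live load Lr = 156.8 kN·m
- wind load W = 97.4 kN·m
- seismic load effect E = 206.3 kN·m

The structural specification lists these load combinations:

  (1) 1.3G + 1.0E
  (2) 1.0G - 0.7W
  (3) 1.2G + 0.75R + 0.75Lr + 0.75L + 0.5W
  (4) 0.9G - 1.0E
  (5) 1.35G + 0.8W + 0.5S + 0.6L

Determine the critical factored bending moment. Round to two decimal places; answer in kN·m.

(1) 1.3(261.5) + 1.0(206.3) = 339.95 + 206.30 = 546.25
(2) 1.0(261.5) - 0.7(97.4) = 261.50 - 68.18 = 193.32
(3) 1.2(261.5) + 0.75(86.6) + 0.75(156.8) + 0.75(123.2) + 0.5(97.4) = 313.80 + 64.95 + 117.60 + 92.40 + 48.70 = 637.45
(4) 0.9(261.5) - 1.0(206.3) = 235.35 - 206.30 = 29.05
(5) 1.35(261.5) + 0.8(97.4) + 0.5(116.9) + 0.6(123.2) = 353.03 + 77.92 + 58.45 + 73.92 = 563.32
Maximum is from combination 3.

637.45 kN·m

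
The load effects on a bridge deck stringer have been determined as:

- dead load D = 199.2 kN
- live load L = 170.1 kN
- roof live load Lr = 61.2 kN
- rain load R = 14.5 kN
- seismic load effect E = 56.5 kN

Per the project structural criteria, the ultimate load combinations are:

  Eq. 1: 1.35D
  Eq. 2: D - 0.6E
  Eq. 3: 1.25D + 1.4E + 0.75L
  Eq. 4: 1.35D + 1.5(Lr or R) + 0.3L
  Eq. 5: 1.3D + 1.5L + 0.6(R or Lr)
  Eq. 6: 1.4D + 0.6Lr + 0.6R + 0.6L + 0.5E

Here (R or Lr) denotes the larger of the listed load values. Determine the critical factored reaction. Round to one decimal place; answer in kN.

(Lr or R) → Lr = 61.2 kN; (R or Lr) → Lr = 61.2 kN.
Eq. 1: 1.35(199.2) = 268.9
Eq. 2: 1.0(199.2) - 0.6(56.5) = 199.2 - 33.9 = 165.3
Eq. 3: 1.25(199.2) + 1.4(56.5) + 0.75(170.1) = 249.0 + 79.1 + 127.6 = 455.7
Eq. 4: 1.35(199.2) + 1.5(61.2) + 0.3(170.1) = 411.8
Eq. 5: 1.3(199.2) + 1.5(170.1) + 0.6(61.2) = 550.8
Eq. 6: 1.4(199.2) + 0.6(61.2) + 0.6(14.5) + 0.6(170.1) + 0.5(56.5) = 454.6
Maximum is from combination 5.

550.8 kN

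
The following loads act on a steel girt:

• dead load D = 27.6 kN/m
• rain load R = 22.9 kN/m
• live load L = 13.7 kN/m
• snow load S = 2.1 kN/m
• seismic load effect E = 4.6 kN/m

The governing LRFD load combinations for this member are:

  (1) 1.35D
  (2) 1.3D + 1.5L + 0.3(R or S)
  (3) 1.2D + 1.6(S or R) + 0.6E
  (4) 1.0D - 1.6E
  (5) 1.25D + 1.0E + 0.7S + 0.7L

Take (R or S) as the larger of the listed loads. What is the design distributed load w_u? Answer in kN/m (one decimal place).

(R or S) → R = 22.9 kN/m; (S or R) → R = 22.9 kN/m.
(1) 1.35(27.6) = 37.3
(2) 1.3(27.6) + 1.5(13.7) + 0.3(22.9) = 63.3
(3) 1.2(27.6) + 1.6(22.9) + 0.6(4.6) = 33.1 + 36.6 + 2.8 = 72.5
(4) 1.0(27.6) - 1.6(4.6) = 27.6 - 7.4 = 20.2
(5) 1.25(27.6) + 1.0(4.6) + 0.7(2.1) + 0.7(13.7) = 34.5 + 4.6 + 1.5 + 9.6 = 50.2
The controlling combination is 3, giving 72.5 kN/m.

72.5 kN/m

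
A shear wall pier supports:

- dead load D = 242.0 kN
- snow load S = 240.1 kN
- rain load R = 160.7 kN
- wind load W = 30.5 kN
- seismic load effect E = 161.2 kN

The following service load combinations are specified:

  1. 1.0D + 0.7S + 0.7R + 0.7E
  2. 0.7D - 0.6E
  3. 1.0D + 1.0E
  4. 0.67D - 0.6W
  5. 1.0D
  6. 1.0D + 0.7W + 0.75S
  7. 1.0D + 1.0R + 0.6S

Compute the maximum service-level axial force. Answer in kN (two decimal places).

1. 1.0(242.0) + 0.7(240.1) + 0.7(160.7) + 0.7(161.2) = 242.00 + 168.07 + 112.49 + 112.84 = 635.40
2. 0.7(242.0) - 0.6(161.2) = 169.40 - 96.72 = 72.68
3. 1.0(242.0) + 1.0(161.2) = 242.00 + 161.20 = 403.20
4. 0.67(242.0) - 0.6(30.5) = 162.14 - 18.30 = 143.84
5. 1.0(242.0) = 242.00
6. 1.0(242.0) + 0.7(30.5) + 0.75(240.1) = 242.00 + 21.35 + 180.08 = 443.43
7. 1.0(242.0) + 1.0(160.7) + 0.6(240.1) = 242.00 + 160.70 + 144.06 = 546.76
Maximum is from combination 1.

635.40 kN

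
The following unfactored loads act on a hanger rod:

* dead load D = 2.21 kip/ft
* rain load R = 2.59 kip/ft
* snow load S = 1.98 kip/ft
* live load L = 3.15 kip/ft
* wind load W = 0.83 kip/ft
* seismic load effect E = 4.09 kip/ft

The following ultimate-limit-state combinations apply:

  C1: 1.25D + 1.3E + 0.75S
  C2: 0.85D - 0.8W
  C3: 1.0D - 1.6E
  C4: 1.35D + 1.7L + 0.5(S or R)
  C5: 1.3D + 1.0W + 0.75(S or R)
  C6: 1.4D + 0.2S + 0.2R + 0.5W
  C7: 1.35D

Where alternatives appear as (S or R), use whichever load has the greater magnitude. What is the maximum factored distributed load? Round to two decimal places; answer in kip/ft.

9.63 kip/ft

(S or R) → R = 2.59 kip/ft.
C1: 1.25(2.21) + 1.3(4.09) + 0.75(1.98) = 9.56
C2: 0.85(2.21) - 0.8(0.83) = 1.21
C3: 1.0(2.21) - 1.6(4.09) = 2.21 - 6.54 = -4.33
C4: 1.35(2.21) + 1.7(3.15) + 0.5(2.59) = 9.63
C5: 1.3(2.21) + 1.0(0.83) + 0.75(2.59) = 5.65
C6: 1.4(2.21) + 0.2(1.98) + 0.2(2.59) + 0.5(0.83) = 4.42
C7: 1.35(2.21) = 2.98
Maximum is from combination 4.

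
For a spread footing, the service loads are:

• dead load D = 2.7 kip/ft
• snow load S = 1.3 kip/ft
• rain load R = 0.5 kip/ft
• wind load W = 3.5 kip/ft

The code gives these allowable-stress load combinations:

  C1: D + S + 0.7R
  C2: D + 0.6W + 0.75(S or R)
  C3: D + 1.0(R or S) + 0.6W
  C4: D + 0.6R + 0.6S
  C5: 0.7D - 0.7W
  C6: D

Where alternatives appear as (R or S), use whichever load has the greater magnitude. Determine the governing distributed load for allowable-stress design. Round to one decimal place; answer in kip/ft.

6.1 kip/ft

(S or R) → S = 1.3 kip/ft; (R or S) → S = 1.3 kip/ft.
C1: 1.0(2.7) + 1.0(1.3) + 0.7(0.5) = 2.7 + 1.3 + 0.4 = 4.4
C2: 1.0(2.7) + 0.6(3.5) + 0.75(1.3) = 2.7 + 2.1 + 1.0 = 5.8
C3: 1.0(2.7) + 1.0(1.3) + 0.6(3.5) = 2.7 + 1.3 + 2.1 = 6.1
C4: 1.0(2.7) + 0.6(0.5) + 0.6(1.3) = 2.7 + 0.3 + 0.8 = 3.8
C5: 0.7(2.7) - 0.7(3.5) = 1.9 - 2.5 = -0.6
C6: 1.0(2.7) = 2.7
Combination 3 governs: w = 6.1 kip/ft.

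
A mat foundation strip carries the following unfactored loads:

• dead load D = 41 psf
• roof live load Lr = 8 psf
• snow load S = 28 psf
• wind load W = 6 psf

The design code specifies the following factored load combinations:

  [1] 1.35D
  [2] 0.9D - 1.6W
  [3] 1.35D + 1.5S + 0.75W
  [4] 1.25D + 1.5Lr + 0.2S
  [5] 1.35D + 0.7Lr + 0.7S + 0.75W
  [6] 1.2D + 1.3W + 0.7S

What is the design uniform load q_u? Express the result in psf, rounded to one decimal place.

101.9 psf

[1] 1.35(41) = 55.4
[2] 0.9(41) - 1.6(6) = 36.9 - 9.6 = 27.3
[3] 1.35(41) + 1.5(28) + 0.75(6) = 55.4 + 42.0 + 4.5 = 101.9
[4] 1.25(41) + 1.5(8) + 0.2(28) = 51.3 + 12.0 + 5.6 = 68.9
[5] 1.35(41) + 0.7(8) + 0.7(28) + 0.75(6) = 55.4 + 5.6 + 19.6 + 4.5 = 85.1
[6] 1.2(41) + 1.3(6) + 0.7(28) = 49.2 + 7.8 + 19.6 = 76.6
Maximum is from combination 3.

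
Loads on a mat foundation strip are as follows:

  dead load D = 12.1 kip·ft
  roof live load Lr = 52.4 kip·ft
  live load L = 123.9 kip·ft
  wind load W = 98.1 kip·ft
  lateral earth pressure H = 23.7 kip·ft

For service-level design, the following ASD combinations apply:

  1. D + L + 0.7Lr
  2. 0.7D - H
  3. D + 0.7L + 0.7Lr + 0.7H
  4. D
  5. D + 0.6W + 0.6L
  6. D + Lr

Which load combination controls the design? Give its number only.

1. 1.0(12.1) + 1.0(123.9) + 0.7(52.4) = 12.10 + 123.90 + 36.68 = 172.68
2. 0.7(12.1) - 1.0(23.7) = 8.47 - 23.70 = -15.23
3. 1.0(12.1) + 0.7(123.9) + 0.7(52.4) + 0.7(23.7) = 12.10 + 86.73 + 36.68 + 16.59 = 152.10
4. 1.0(12.1) = 12.10
5. 1.0(12.1) + 0.6(98.1) + 0.6(123.9) = 12.10 + 58.86 + 74.34 = 145.30
6. 1.0(12.1) + 1.0(52.4) = 12.10 + 52.40 = 64.50
The largest value is 172.68 kip·ft from combination 1.

Combination 1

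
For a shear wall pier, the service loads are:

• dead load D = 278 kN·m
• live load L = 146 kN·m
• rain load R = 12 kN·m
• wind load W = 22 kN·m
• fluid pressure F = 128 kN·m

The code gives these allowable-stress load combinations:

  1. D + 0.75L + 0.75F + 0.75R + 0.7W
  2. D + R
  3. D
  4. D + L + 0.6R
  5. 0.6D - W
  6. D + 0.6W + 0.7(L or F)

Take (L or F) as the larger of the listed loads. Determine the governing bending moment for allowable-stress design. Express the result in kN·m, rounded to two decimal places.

(L or F) → L = 146 kN·m.
1. 1.0(278) + 0.75(146) + 0.75(128) + 0.75(12) + 0.7(22) = 507.90
2. 1.0(278) + 1.0(12) = 290.00
3. 1.0(278) = 278.00
4. 1.0(278) + 1.0(146) + 0.6(12) = 431.20
5. 0.6(278) - 1.0(22) = 144.80
6. 1.0(278) + 0.6(22) + 0.7(146) = 393.40
The controlling combination is 1, giving 507.90 kN·m.

507.90 kN·m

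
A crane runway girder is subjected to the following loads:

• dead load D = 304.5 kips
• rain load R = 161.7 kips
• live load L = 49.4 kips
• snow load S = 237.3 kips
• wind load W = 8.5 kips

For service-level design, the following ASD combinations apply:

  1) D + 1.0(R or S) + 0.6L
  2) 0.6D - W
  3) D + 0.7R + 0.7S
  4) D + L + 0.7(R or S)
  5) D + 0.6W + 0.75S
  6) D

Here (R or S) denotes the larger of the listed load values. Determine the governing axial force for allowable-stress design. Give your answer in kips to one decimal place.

583.8 kips

(R or S) → S = 237.3 kips.
1) 1.0(304.5) + 1.0(237.3) + 0.6(49.4) = 304.5 + 237.3 + 29.6 = 571.4
2) 0.6(304.5) - 1.0(8.5) = 182.7 - 8.5 = 174.2
3) 1.0(304.5) + 0.7(161.7) + 0.7(237.3) = 304.5 + 113.2 + 166.1 = 583.8
4) 1.0(304.5) + 1.0(49.4) + 0.7(237.3) = 304.5 + 49.4 + 166.1 = 520.0
5) 1.0(304.5) + 0.6(8.5) + 0.75(237.3) = 304.5 + 5.1 + 178.0 = 487.6
6) 1.0(304.5) = 304.5
Maximum is from combination 3.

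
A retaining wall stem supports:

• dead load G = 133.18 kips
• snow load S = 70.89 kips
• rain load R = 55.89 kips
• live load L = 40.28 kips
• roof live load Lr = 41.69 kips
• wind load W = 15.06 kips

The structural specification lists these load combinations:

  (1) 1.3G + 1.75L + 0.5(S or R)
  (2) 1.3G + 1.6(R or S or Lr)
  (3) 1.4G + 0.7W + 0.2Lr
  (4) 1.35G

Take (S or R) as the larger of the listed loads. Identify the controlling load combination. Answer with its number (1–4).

(S or R) → S = 70.89 kips; (R or S or Lr) → S = 70.89 kips.
(1) 1.3(133.18) + 1.75(40.28) + 0.5(70.89) = 173.13 + 70.49 + 35.45 = 279.07
(2) 1.3(133.18) + 1.6(70.89) = 286.56
(3) 1.4(133.18) + 0.7(15.06) + 0.2(41.69) = 186.45 + 10.54 + 8.34 = 205.33
(4) 1.35(133.18) = 179.79
The largest value is 286.56 kips from combination 2.

Combination 2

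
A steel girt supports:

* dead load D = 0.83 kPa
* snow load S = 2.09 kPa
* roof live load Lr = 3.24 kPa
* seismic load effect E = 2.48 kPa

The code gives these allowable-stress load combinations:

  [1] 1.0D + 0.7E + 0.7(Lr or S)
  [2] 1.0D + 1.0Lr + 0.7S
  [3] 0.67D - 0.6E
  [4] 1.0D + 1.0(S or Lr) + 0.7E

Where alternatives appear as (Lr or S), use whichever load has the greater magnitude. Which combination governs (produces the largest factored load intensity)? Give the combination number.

Combination 4

(Lr or S) → Lr = 3.24 kPa; (S or Lr) → Lr = 3.24 kPa.
[1] 1.0(0.83) + 0.7(2.48) + 0.7(3.24) = 4.83
[2] 1.0(0.83) + 1.0(3.24) + 0.7(2.09) = 0.83 + 3.24 + 1.46 = 5.53
[3] 0.67(0.83) - 0.6(2.48) = 0.56 - 1.49 = -0.93
[4] 1.0(0.83) + 1.0(3.24) + 0.7(2.48) = 0.83 + 3.24 + 1.74 = 5.81
The largest value is 5.81 kPa from combination 4.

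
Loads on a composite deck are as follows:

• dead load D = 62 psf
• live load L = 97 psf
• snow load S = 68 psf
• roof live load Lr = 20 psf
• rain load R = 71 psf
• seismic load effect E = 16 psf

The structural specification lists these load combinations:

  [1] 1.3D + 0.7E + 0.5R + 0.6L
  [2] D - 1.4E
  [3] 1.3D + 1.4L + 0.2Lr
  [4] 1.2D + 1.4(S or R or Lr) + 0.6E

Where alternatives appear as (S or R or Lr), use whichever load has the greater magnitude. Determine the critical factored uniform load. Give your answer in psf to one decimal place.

(S or R or Lr) → R = 71 psf.
[1] 1.3(62) + 0.7(16) + 0.5(71) + 0.6(97) = 80.6 + 11.2 + 35.5 + 58.2 = 185.5
[2] 1.0(62) - 1.4(16) = 62.0 - 22.4 = 39.6
[3] 1.3(62) + 1.4(97) + 0.2(20) = 80.6 + 135.8 + 4.0 = 220.4
[4] 1.2(62) + 1.4(71) + 0.6(16) = 74.4 + 99.4 + 9.6 = 183.4
The controlling combination is 3, giving 220.4 psf.

220.4 psf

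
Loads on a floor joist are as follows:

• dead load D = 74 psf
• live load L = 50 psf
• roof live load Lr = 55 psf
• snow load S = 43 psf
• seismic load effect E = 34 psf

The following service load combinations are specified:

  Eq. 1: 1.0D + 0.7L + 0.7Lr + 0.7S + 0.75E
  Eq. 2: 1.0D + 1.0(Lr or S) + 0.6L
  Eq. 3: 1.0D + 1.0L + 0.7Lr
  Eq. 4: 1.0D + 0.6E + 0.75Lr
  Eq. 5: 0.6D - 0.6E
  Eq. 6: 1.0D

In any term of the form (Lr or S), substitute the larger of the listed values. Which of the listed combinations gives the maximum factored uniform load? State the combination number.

Combination 1

(Lr or S) → Lr = 55 psf.
Eq. 1: 1.0(74) + 0.7(50) + 0.7(55) + 0.7(43) + 0.75(34) = 74.0 + 35.0 + 38.5 + 30.1 + 25.5 = 203.1
Eq. 2: 1.0(74) + 1.0(55) + 0.6(50) = 74.0 + 55.0 + 30.0 = 159.0
Eq. 3: 1.0(74) + 1.0(50) + 0.7(55) = 74.0 + 50.0 + 38.5 = 162.5
Eq. 4: 1.0(74) + 0.6(34) + 0.75(55) = 74.0 + 20.4 + 41.3 = 135.7
Eq. 5: 0.6(74) - 0.6(34) = 44.4 - 20.4 = 24.0
Eq. 6: 1.0(74) = 74.0
The largest value is 203.1 psf from combination 1.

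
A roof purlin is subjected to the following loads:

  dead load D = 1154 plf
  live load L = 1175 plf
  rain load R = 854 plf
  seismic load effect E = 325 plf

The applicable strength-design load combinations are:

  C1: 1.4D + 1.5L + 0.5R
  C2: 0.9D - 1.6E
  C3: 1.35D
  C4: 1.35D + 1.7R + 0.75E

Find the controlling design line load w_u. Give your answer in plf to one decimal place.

C1: 1.4(1154) + 1.5(1175) + 0.5(854) = 1615.6 + 1762.5 + 427.0 = 3805.1
C2: 0.9(1154) - 1.6(325) = 1038.6 - 520.0 = 518.6
C3: 1.35(1154) = 1557.9
C4: 1.35(1154) + 1.7(854) + 0.75(325) = 1557.9 + 1451.8 + 243.8 = 3253.5
Maximum is from combination 1.

3805.1 plf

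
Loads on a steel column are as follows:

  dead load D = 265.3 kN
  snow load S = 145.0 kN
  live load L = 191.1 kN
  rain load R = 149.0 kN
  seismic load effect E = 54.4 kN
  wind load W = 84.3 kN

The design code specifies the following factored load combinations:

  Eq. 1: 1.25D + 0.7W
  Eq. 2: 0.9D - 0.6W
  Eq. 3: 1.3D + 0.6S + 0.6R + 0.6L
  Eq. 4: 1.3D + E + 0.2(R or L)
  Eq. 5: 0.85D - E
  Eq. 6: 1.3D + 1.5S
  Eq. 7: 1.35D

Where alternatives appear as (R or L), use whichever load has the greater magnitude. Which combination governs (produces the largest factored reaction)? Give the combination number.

(R or L) → L = 191.1 kN.
Eq. 1: 1.25(265.3) + 0.7(84.3) = 331.63 + 59.01 = 390.64
Eq. 2: 0.9(265.3) - 0.6(84.3) = 238.77 - 50.58 = 188.19
Eq. 3: 1.3(265.3) + 0.6(145.0) + 0.6(149.0) + 0.6(191.1) = 344.89 + 87.00 + 89.40 + 114.66 = 635.95
Eq. 4: 1.3(265.3) + 1.0(54.4) + 0.2(191.1) = 344.89 + 54.40 + 38.22 = 437.51
Eq. 5: 0.85(265.3) - 1.0(54.4) = 225.51 - 54.40 = 171.11
Eq. 6: 1.3(265.3) + 1.5(145.0) = 344.89 + 217.50 = 562.39
Eq. 7: 1.35(265.3) = 358.16
The largest value is 635.95 kN from combination 3.

Combination 3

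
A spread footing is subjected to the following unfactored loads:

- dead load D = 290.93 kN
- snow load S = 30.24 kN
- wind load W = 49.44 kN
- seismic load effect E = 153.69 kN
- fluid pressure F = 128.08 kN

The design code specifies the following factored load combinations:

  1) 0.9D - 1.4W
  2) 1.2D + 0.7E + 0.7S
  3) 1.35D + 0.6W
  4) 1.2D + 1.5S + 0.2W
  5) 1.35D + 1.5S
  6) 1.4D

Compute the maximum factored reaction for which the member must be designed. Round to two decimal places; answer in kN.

1) 0.9(290.93) - 1.4(49.44) = 261.84 - 69.22 = 192.62
2) 1.2(290.93) + 0.7(153.69) + 0.7(30.24) = 349.12 + 107.58 + 21.17 = 477.87
3) 1.35(290.93) + 0.6(49.44) = 392.76 + 29.66 = 422.42
4) 1.2(290.93) + 1.5(30.24) + 0.2(49.44) = 404.36
5) 1.35(290.93) + 1.5(30.24) = 392.76 + 45.36 = 438.12
6) 1.4(290.93) = 407.30
Combination 2 governs: V_u = 477.87 kN.

477.87 kN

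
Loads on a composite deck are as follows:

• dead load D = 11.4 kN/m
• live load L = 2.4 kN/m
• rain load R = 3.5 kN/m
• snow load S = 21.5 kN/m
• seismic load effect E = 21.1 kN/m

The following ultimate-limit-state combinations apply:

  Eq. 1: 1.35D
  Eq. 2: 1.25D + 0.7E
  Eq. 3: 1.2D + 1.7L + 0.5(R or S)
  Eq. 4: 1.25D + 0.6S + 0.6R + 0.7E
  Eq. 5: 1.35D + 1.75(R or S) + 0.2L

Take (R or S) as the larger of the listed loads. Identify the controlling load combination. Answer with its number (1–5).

Combination 5

(R or S) → S = 21.5 kN/m.
Eq. 1: 1.35(11.4) = 15.39
Eq. 2: 1.25(11.4) + 0.7(21.1) = 29.02
Eq. 3: 1.2(11.4) + 1.7(2.4) + 0.5(21.5) = 28.51
Eq. 4: 1.25(11.4) + 0.6(21.5) + 0.6(3.5) + 0.7(21.1) = 44.02
Eq. 5: 1.35(11.4) + 1.75(21.5) + 0.2(2.4) = 53.50
The largest value is 53.50 kN/m from combination 5.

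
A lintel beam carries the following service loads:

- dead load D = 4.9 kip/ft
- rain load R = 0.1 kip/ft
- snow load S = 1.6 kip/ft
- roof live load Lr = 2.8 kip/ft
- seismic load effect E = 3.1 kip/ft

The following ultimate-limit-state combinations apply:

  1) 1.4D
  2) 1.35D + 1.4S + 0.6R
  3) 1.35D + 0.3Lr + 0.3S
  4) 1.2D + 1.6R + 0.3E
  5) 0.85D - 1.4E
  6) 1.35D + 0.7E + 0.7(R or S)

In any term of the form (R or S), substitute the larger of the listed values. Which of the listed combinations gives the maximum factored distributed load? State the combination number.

(R or S) → S = 1.6 kip/ft.
1) 1.4(4.9) = 6.86
2) 1.35(4.9) + 1.4(1.6) + 0.6(0.1) = 6.62 + 2.24 + 0.06 = 8.92
3) 1.35(4.9) + 0.3(2.8) + 0.3(1.6) = 6.62 + 0.84 + 0.48 = 7.94
4) 1.2(4.9) + 1.6(0.1) + 0.3(3.1) = 5.88 + 0.16 + 0.93 = 6.97
5) 0.85(4.9) - 1.4(3.1) = -0.18
6) 1.35(4.9) + 0.7(3.1) + 0.7(1.6) = 6.62 + 2.17 + 1.12 = 9.91
The largest value is 9.91 kip/ft from combination 6.

Combination 6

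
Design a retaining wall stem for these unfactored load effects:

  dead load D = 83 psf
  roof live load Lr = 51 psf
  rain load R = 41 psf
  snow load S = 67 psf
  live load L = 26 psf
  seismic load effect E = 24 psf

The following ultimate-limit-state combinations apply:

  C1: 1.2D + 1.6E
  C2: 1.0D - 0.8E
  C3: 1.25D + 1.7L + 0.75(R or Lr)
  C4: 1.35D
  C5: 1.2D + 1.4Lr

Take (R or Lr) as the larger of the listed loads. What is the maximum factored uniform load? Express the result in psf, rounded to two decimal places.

186.20 psf

(R or Lr) → Lr = 51 psf.
C1: 1.2(83) + 1.6(24) = 138.00
C2: 1.0(83) - 0.8(24) = 63.80
C3: 1.25(83) + 1.7(26) + 0.75(51) = 186.20
C4: 1.35(83) = 112.05
C5: 1.2(83) + 1.4(51) = 171.00
The controlling combination is 3, giving 186.20 psf.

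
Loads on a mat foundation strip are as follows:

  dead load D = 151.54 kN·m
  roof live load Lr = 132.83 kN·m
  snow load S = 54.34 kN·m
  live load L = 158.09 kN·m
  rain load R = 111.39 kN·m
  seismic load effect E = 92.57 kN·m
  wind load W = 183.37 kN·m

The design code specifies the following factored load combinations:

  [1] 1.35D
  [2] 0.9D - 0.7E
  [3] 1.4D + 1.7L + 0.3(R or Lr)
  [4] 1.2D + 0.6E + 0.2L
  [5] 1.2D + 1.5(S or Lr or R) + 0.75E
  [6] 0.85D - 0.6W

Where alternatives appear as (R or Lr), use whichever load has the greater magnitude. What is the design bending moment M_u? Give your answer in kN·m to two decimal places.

(R or Lr) → Lr = 132.83 kN·m; (S or Lr or R) → Lr = 132.83 kN·m.
[1] 1.35(151.54) = 204.58
[2] 0.9(151.54) - 0.7(92.57) = 136.39 - 64.80 = 71.59
[3] 1.4(151.54) + 1.7(158.09) + 0.3(132.83) = 212.16 + 268.75 + 39.85 = 520.76
[4] 1.2(151.54) + 0.6(92.57) + 0.2(158.09) = 181.85 + 55.54 + 31.62 = 269.01
[5] 1.2(151.54) + 1.5(132.83) + 0.75(92.57) = 450.52
[6] 0.85(151.54) - 0.6(183.37) = 128.81 - 110.02 = 18.79
The controlling combination is 3, giving 520.76 kN·m.

520.76 kN·m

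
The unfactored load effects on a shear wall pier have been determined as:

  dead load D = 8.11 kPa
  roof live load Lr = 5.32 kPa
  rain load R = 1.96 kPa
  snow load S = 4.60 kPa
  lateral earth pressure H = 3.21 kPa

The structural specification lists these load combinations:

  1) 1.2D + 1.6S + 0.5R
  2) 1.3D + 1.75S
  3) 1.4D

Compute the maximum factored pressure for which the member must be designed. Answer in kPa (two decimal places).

1) 1.2(8.11) + 1.6(4.60) + 0.5(1.96) = 9.73 + 7.36 + 0.98 = 18.07
2) 1.3(8.11) + 1.75(4.60) = 10.54 + 8.05 = 18.59
3) 1.4(8.11) = 11.35
Maximum is from combination 2.

18.59 kPa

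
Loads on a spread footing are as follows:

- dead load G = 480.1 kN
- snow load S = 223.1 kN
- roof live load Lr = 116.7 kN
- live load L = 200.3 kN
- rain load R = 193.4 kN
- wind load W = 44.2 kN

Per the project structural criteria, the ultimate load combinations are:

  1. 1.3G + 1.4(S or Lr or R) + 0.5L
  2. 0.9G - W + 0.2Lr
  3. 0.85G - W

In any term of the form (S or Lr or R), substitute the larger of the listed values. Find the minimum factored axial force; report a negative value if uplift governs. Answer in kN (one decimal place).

(S or Lr or R) → S = 223.1 kN.
1. 1.3(480.1) + 1.4(223.1) + 0.5(200.3) = 624.1 + 312.3 + 100.2 = 1036.6
2. 0.9(480.1) - 1.0(44.2) + 0.2(116.7) = 432.1 - 44.2 + 23.3 = 411.2
3. 0.85(480.1) - 1.0(44.2) = 408.1 - 44.2 = 363.9
Combination 3 gives the minimum: 363.9 kN.

363.9 kN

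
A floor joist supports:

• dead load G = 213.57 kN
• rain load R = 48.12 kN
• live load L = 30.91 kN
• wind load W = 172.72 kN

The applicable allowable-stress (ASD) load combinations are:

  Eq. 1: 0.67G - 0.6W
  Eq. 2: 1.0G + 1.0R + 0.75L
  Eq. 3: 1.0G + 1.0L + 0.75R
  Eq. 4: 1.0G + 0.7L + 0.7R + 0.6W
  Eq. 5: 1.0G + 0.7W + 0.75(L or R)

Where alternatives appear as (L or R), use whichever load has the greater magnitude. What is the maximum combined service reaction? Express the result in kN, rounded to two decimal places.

(L or R) → R = 48.12 kN.
Eq. 1: 0.67(213.57) - 0.6(172.72) = 143.09 - 103.63 = 39.46
Eq. 2: 1.0(213.57) + 1.0(48.12) + 0.75(30.91) = 213.57 + 48.12 + 23.18 = 284.87
Eq. 3: 1.0(213.57) + 1.0(30.91) + 0.75(48.12) = 213.57 + 30.91 + 36.09 = 280.57
Eq. 4: 1.0(213.57) + 0.7(30.91) + 0.7(48.12) + 0.6(172.72) = 213.57 + 21.64 + 33.68 + 103.63 = 372.52
Eq. 5: 1.0(213.57) + 0.7(172.72) + 0.75(48.12) = 213.57 + 120.90 + 36.09 = 370.56
The controlling combination is 4, giving 372.52 kN.

372.52 kN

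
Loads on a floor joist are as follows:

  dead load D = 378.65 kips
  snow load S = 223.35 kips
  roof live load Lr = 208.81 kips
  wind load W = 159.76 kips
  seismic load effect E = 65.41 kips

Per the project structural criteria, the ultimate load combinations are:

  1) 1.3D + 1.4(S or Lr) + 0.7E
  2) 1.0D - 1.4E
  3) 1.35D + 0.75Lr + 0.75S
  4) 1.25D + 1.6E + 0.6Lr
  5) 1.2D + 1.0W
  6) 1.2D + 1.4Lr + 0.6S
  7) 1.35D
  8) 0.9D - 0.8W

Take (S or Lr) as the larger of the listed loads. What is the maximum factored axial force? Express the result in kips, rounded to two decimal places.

880.72 kips

(S or Lr) → S = 223.35 kips.
1) 1.3(378.65) + 1.4(223.35) + 0.7(65.41) = 850.72
2) 1.0(378.65) - 1.4(65.41) = 287.08
3) 1.35(378.65) + 0.75(208.81) + 0.75(223.35) = 835.30
4) 1.25(378.65) + 1.6(65.41) + 0.6(208.81) = 703.25
5) 1.2(378.65) + 1.0(159.76) = 614.14
6) 1.2(378.65) + 1.4(208.81) + 0.6(223.35) = 880.72
7) 1.35(378.65) = 511.18
8) 0.9(378.65) - 0.8(159.76) = 212.98
The controlling combination is 6, giving 880.72 kips.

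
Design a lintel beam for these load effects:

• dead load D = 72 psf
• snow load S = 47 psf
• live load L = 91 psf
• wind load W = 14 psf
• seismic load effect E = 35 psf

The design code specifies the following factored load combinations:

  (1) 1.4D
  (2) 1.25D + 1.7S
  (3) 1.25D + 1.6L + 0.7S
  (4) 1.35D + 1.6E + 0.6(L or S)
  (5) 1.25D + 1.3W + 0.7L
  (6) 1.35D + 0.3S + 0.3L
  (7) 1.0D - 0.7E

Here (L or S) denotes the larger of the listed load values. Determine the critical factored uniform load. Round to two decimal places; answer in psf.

268.50 psf

(L or S) → L = 91 psf.
(1) 1.4(72) = 100.80
(2) 1.25(72) + 1.7(47) = 90.00 + 79.90 = 169.90
(3) 1.25(72) + 1.6(91) + 0.7(47) = 90.00 + 145.60 + 32.90 = 268.50
(4) 1.35(72) + 1.6(35) + 0.6(91) = 97.20 + 56.00 + 54.60 = 207.80
(5) 1.25(72) + 1.3(14) + 0.7(91) = 90.00 + 18.20 + 63.70 = 171.90
(6) 1.35(72) + 0.3(47) + 0.3(91) = 97.20 + 14.10 + 27.30 = 138.60
(7) 1.0(72) - 0.7(35) = 72.00 - 24.50 = 47.50
Combination 3 governs: q_u = 268.50 psf.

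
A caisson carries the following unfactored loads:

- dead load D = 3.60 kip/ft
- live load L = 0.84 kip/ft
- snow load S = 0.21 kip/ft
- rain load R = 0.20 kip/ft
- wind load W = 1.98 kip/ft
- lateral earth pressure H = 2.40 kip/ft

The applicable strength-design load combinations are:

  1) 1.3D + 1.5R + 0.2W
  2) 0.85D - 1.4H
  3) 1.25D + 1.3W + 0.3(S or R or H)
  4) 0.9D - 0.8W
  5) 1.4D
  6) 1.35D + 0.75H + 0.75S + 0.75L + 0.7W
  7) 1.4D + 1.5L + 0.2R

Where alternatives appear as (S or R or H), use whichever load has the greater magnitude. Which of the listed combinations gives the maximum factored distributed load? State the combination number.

(S or R or H) → H = 2.40 kip/ft.
1) 1.3(3.60) + 1.5(0.20) + 0.2(1.98) = 4.68 + 0.30 + 0.40 = 5.38
2) 0.85(3.60) - 1.4(2.40) = 3.06 - 3.36 = -0.30
3) 1.25(3.60) + 1.3(1.98) + 0.3(2.40) = 4.50 + 2.57 + 0.72 = 7.79
4) 0.9(3.60) - 0.8(1.98) = 3.24 - 1.58 = 1.66
5) 1.4(3.60) = 5.04
6) 1.35(3.60) + 0.75(2.40) + 0.75(0.21) + 0.75(0.84) + 0.7(1.98) = 8.83
7) 1.4(3.60) + 1.5(0.84) + 0.2(0.20) = 5.04 + 1.26 + 0.04 = 6.34
The largest value is 8.83 kip/ft from combination 6.

Combination 6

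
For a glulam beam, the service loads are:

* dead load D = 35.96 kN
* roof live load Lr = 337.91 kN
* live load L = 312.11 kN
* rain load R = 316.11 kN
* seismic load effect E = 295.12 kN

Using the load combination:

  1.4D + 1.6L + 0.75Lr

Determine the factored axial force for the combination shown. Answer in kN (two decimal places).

803.15 kN

1.4(35.96) + 1.6(312.11) + 0.75(337.91) = 50.34 + 499.38 + 253.43 = 803.15
N_u = 803.15 kN.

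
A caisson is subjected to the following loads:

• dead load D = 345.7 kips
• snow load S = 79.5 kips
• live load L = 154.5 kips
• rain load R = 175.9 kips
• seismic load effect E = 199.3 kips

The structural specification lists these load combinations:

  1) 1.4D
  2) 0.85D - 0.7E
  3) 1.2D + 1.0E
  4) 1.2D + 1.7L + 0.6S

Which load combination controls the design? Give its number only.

1) 1.4(345.7) = 484.0
2) 0.85(345.7) - 0.7(199.3) = 293.8 - 139.5 = 154.3
3) 1.2(345.7) + 1.0(199.3) = 414.8 + 199.3 = 614.1
4) 1.2(345.7) + 1.7(154.5) + 0.6(79.5) = 414.8 + 262.7 + 47.7 = 725.2
The largest value is 725.2 kips from combination 4.

Combination 4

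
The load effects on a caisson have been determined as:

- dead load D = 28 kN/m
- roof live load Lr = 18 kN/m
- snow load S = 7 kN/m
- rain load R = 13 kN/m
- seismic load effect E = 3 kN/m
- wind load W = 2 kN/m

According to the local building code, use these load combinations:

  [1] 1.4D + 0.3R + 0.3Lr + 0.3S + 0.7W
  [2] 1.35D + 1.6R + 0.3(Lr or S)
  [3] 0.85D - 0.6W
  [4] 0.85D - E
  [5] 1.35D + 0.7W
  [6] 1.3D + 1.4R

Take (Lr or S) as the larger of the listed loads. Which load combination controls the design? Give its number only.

(Lr or S) → Lr = 18 kN/m.
[1] 1.4(28) + 0.3(13) + 0.3(18) + 0.3(7) + 0.7(2) = 52.00
[2] 1.35(28) + 1.6(13) + 0.3(18) = 64.00
[3] 0.85(28) - 0.6(2) = 22.60
[4] 0.85(28) - 1.0(3) = 20.80
[5] 1.35(28) + 0.7(2) = 39.20
[6] 1.3(28) + 1.4(13) = 54.60
The largest value is 64.00 kN/m from combination 2.

Combination 2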